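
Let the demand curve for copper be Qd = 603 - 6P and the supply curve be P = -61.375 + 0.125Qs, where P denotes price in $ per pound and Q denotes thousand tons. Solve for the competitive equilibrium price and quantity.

P* = 8, Q* = 555

In direct form, Qs = 491 + 8P.
At equilibrium Qd = Qs, so 603 - 6P = 491 + 8P; collecting terms, 112 = 14P and P* = 8.
Plugging P* into demand: Q* = 603 - 6(8) = 555.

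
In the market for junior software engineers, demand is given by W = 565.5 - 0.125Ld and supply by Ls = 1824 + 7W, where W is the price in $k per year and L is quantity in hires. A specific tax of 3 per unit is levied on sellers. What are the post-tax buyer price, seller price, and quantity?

W_b = 181.4, W_s = 178.4, L = 3072.8

Rewriting in direct form: Ld = 4524 - 8W.
Sellers keep W_s = W_b - 3 per unit, so supply in terms of the buyer price is Ls = 1803 + 7W_b.
Market clearing requires 4524 - 8W_b = 1803 + 7W_b; hence 2721 = 15W_b and W_b = 181.4.
So W_s = 178.4 and the quantity traded is L = 4524 - 8(181.4) = 3072.8.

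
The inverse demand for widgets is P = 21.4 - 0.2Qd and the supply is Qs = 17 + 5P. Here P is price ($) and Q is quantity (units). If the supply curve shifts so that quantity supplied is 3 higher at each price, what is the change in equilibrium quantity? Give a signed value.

ΔQ = 1.5

Inverting to quantity form: Qd = 107 - 5P.
Set Qd = Qs: 107 - 5P = 17 + 5P, so 90 = 10P and P* = 9.
Substitute back: Q* = 107 - 5(9) = 62.
After the shift, supply is Qs = 20 + 5P.
The new intersection has 87 = 10P, i.e. P = 8.7, Q = 63.5.
ΔQ = 63.5 - 62 = 1.5.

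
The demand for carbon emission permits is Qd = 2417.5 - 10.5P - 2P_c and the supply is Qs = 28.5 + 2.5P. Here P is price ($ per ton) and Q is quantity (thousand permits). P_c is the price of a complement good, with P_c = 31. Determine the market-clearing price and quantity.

P* = 179, Q* = 476

With P_c = 31, demand is Qd = 2355.5 - 10.5P.
Set Qd = Qs: 2355.5 - 10.5P = 28.5 + 2.5P, so 2327 = 13P and P* = 179.
Substitute back: Q* = 2355.5 - 10.5(179) = 476.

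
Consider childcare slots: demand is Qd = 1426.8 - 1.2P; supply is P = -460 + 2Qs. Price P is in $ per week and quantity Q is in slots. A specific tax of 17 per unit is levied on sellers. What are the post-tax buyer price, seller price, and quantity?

Solving each curve for Q: Qs = 230 + 0.5P.
Sellers keep P_s = P_b - 17 per unit, so supply in terms of the buyer price is Qs = 221.5 + 0.5P_b.
Equate demand and the shifted supply: 1426.8 - 1.2P_b = 221.5 + 0.5P_b, giving 1.7P_b = 1205.3, so P_b = 709.
Then P_s = 709 - 17 = 692 and Q = 1426.8 - 1.2(709) = 576.

P_b = 709, P_s = 692, Q = 576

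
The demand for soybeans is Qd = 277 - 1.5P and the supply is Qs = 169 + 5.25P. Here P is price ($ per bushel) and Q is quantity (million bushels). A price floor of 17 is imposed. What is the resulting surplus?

Evaluating both curves at the floor price 17 gives Qd = 251.5, Qs = 258.25.
Surplus = Qs - Qd = 258.25 - 251.5 = 6.75.

Surplus = 6.75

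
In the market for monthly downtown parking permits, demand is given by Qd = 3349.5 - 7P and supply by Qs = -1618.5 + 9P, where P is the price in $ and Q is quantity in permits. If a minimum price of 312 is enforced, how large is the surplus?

Evaluating both curves at the floor price 312 gives Qd = 1165.5, Qs = 1189.5.
Surplus = Qs - Qd = 1189.5 - 1165.5 = 24.

Surplus = 24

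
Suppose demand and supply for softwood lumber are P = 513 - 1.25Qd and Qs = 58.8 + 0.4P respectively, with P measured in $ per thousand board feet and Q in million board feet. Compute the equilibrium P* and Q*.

In direct form, Qd = 410.4 - 0.8P.
Equating demand and supply, 410.4 - 0.8P = 58.8 + 0.4P gives 1.2P = 351.6, so P* = 293.
Substitute back: Q* = 410.4 - 0.8(293) = 176.

P* = 293, Q* = 176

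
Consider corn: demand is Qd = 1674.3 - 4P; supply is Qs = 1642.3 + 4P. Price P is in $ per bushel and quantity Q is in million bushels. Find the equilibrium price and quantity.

Set Qd = Qs: 1674.3 - 4P = 1642.3 + 4P, so 32 = 8P and P* = 4.
Plugging P* into demand: Q* = 1674.3 - 4(4) = 1658.3.

P* = 4, Q* = 1658.3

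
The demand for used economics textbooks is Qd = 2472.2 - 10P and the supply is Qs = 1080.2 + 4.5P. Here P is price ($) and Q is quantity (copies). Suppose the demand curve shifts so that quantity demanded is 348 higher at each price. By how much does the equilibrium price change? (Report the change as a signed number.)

ΔP = 24

Equating demand and supply, 2472.2 - 10P = 1080.2 + 4.5P gives 14.5P = 1392, so P* = 96.
Substitute back: Q* = 2472.2 - 10(96) = 1512.2.
After the shift, demand is Qd = 2820.2 - 10P.
Re-solving, 14.5P = 1740 gives P = 120 and Q = 1620.2.
ΔP = 120 - 96 = 24.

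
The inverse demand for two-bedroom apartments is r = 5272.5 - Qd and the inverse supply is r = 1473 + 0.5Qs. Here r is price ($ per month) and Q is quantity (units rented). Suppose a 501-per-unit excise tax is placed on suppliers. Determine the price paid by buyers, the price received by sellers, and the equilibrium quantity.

Rewriting in direct form: Qd = 5272.5 - r and Qs = -2946 + 2r.
The tax drives a wedge r_b - r_s = 501. Substituting r_s = r_b - 501 into supply: Qs = -3948 + 2r_b.
Set Qd = Qs: 5272.5 - r_b = -3948 + 2r_b, so 9220.5 = 3r_b and r_b = 3073.5.
Then r_s = 3073.5 - 501 = 2572.5 and Q = 5272.5 - 3073.5 = 2199.

r_b = 3073.5, r_s = 2572.5, Q = 2199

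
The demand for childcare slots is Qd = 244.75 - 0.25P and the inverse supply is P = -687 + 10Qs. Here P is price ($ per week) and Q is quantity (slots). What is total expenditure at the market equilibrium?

Solving each curve for Q: Qs = 68.7 + 0.1P.
Equating demand and supply, 244.75 - 0.25P = 68.7 + 0.1P gives 0.35P = 176.05, so P* = 503.
Substitute back: Q* = 244.75 - 0.25(503) = 119.
Total expenditure = P* × Q* = 503 × 119 = 59857.

Total expenditure = 59857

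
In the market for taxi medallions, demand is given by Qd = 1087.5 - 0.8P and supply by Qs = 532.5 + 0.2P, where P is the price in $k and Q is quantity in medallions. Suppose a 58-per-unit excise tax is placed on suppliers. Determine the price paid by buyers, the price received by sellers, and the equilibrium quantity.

The tax drives a wedge P_b - P_s = 58. Substituting P_s = P_b - 58 into supply: Qs = 520.9 + 0.2P_b.
Set Qd = Qs: 1087.5 - 0.8P_b = 520.9 + 0.2P_b, so 566.6 = P_b and P_b = 566.6.
Then P_s = 566.6 - 58 = 508.6 and Q = 1087.5 - 0.8(566.6) = 634.22.

P_b = 566.6, P_s = 508.6, Q = 634.22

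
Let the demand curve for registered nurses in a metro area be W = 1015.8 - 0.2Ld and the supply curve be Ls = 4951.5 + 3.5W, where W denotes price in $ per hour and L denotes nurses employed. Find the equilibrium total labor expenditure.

Total labor expenditure = 75060

In direct form, Ld = 5079 - 5W.
Set Ld = Ls: 5079 - 5W = 4951.5 + 3.5W, so 127.5 = 8.5W and W* = 15.
Substitute back: L* = 5079 - 5(15) = 5004.
Total labor expenditure = W* × L* = 15 × 5004 = 75060.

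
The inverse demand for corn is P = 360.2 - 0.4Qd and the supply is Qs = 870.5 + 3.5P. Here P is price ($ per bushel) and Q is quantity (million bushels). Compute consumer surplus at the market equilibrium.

Consumer surplus = 157708.8

In direct form, Qd = 900.5 - 2.5P.
At equilibrium Qd = Qs, so 900.5 - 2.5P = 870.5 + 3.5P; collecting terms, 30 = 6P and P* = 5.
Plugging P* into demand: Q* = 900.5 - 2.5(5) = 888.
Demand choke price (Qd = 0): P = 900.5/2.5 = 360.2. Consumer surplus = ½ × (360.2 - 5) × 888 = 157708.8.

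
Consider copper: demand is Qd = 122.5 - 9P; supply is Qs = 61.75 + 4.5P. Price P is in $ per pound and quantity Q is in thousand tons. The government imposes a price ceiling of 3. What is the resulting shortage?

With P fixed at 3, quantity demanded is 95.5 and quantity supplied is 75.25.
Shortage = Qd - Qs = 95.5 - 75.25 = 20.25.

Shortage = 20.25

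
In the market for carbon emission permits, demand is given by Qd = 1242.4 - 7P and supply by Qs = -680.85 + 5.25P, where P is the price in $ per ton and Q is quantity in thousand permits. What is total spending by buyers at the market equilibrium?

Total spending by buyers = 22513.8

The market clears where 1242.4 - 7P = -680.85 + 5.25P. Rearranging, 12.25P = 1923.25, hence P* = 157.
Then Q* = 1242.4 - 7(157) = 143.4.
Total spending by buyers = P* × Q* = 157 × 143.4 = 22513.8.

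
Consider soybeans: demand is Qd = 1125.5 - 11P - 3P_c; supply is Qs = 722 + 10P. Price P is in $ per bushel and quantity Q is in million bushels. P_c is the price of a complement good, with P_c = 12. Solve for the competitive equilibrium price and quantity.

With P_c = 12, demand is Qd = 1089.5 - 11P.
The market clears where 1089.5 - 11P = 722 + 10P. Rearranging, 21P = 367.5, hence P* = 17.5.
Substitute back: Q* = 1089.5 - 11(17.5) = 897.

P* = 17.5, Q* = 897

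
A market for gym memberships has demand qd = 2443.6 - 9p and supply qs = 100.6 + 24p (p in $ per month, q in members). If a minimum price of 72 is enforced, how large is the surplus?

Surplus = 33

Evaluating both curves at the floor price 72 gives qd = 1795.6, qs = 1828.6.
Surplus = qs - qd = 1828.6 - 1795.6 = 33.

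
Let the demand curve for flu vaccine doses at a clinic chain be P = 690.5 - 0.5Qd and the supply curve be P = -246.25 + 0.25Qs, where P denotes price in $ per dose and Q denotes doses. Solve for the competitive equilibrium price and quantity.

P* = 66, Q* = 1249

Rewriting in direct form: Qd = 1381 - 2P and Qs = 985 + 4P.
At equilibrium Qd = Qs, so 1381 - 2P = 985 + 4P; collecting terms, 396 = 6P and P* = 66.
Substitute back: Q* = 1381 - 2(66) = 1249.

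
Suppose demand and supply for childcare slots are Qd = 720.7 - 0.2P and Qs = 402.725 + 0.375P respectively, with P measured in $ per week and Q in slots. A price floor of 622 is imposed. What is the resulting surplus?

Evaluating both curves at the floor price 622 gives Qd = 596.3, Qs = 635.975.
Surplus = Qs - Qd = 635.975 - 596.3 = 39.675.

Surplus = 39.675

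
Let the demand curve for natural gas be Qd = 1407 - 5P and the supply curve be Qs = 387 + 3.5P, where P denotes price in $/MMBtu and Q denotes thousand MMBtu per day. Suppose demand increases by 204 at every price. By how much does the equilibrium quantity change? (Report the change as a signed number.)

Equating demand and supply, 1407 - 5P = 387 + 3.5P gives 8.5P = 1020, so P* = 120.
Substitute back: Q* = 1407 - 5(120) = 807.
After the shift, demand is Qd = 1611 - 5P.
Re-solving, 8.5P = 1224 gives P = 144 and Q = 891.
ΔQ = 891 - 807 = 84.

ΔQ = 84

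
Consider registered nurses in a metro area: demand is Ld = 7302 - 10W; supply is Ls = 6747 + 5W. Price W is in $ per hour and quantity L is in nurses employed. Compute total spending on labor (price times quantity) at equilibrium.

The market clears where 7302 - 10W = 6747 + 5W. Rearranging, 15W = 555, hence W* = 37.
From the demand curve, L* = 7302 - 10(37) = 6932.
Total spending on labor = W* × L* = 37 × 6932 = 256484.

Total spending on labor = 256484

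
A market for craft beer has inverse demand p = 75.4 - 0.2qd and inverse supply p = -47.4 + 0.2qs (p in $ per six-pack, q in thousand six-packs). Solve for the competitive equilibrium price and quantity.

p* = 14, q* = 307

Solving each curve for q: qd = 377 - 5p and qs = 237 + 5p.
Set qd = qs: 377 - 5p = 237 + 5p, so 140 = 10p and p* = 14.
Plugging p* into demand: q* = 377 - 5(14) = 307.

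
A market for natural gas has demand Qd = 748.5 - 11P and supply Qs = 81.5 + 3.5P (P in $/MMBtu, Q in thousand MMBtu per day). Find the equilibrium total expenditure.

At equilibrium Qd = Qs, so 748.5 - 11P = 81.5 + 3.5P; collecting terms, 667 = 14.5P and P* = 46.
From the demand curve, Q* = 748.5 - 11(46) = 242.5.
Total expenditure = P* × Q* = 46 × 242.5 = 11155.

Total expenditure = 11155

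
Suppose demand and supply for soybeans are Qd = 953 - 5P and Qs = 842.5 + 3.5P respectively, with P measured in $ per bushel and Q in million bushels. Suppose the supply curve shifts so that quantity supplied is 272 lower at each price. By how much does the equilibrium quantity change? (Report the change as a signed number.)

ΔQ = -160

The market clears where 953 - 5P = 842.5 + 3.5P. Rearranging, 8.5P = 110.5, hence P* = 13.
Plugging P* into demand: Q* = 953 - 5(13) = 888.
After the shift, supply is Qs = 570.5 + 3.5P.
Re-solving, 8.5P = 382.5 gives P = 45 and Q = 728.
ΔQ = 728 - 888 = -160.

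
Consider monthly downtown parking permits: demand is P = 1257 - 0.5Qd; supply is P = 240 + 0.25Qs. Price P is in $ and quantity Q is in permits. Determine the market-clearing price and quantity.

Inverting to quantity form: Qd = 2514 - 2P and Qs = -960 + 4P.
Set Qd = Qs: 2514 - 2P = -960 + 4P, so 3474 = 6P and P* = 579.
Plugging P* into demand: Q* = 2514 - 2(579) = 1356.

P* = 579, Q* = 1356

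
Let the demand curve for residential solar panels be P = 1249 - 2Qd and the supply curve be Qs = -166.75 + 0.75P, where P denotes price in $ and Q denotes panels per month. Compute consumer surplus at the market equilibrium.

Consumer surplus = 94864

Solving each curve for Q: Qd = 624.5 - 0.5P.
The market clears where 624.5 - 0.5P = -166.75 + 0.75P. Rearranging, 1.25P = 791.25, hence P* = 633.
Substitute back: Q* = 624.5 - 0.5(633) = 308.
Demand choke price (Qd = 0): P = 624.5/0.5 = 1249. Consumer surplus = ½ × (1249 - 633) × 308 = 94864.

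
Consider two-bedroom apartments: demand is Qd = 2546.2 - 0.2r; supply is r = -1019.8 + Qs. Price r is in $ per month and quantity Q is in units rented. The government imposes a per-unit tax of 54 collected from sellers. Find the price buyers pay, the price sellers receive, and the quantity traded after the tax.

r_b = 1317, r_s = 1263, Q = 2282.8

Solving each curve for Q: Qs = 1019.8 + r.
The tax drives a wedge r_b - r_s = 54. Substituting r_s = r_b - 54 into supply: Qs = 965.8 + r_b.
Market clearing requires 2546.2 - 0.2r_b = 965.8 + r_b; hence 1580.4 = 1.2r_b and r_b = 1317.
Then r_s = 1317 - 54 = 1263 and Q = 2546.2 - 0.2(1317) = 2282.8.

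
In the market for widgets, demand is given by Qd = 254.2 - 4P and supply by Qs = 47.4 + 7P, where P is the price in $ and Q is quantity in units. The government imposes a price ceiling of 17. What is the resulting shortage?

With P fixed at 17, quantity demanded is 186.2 and quantity supplied is 166.4.
Shortage = Qd - Qs = 186.2 - 166.4 = 19.8.

Shortage = 19.8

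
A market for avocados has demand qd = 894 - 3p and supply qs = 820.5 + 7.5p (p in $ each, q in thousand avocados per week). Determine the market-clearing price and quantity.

p* = 7, q* = 873

Set qd = qs: 894 - 3p = 820.5 + 7.5p, so 73.5 = 10.5p and p* = 7.
Substitute back: q* = 894 - 3(7) = 873.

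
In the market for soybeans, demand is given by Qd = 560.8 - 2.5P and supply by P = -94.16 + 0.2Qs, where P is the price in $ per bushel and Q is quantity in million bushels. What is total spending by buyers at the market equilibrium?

Rewriting in direct form: Qs = 470.8 + 5P.
At equilibrium Qd = Qs, so 560.8 - 2.5P = 470.8 + 5P; collecting terms, 90 = 7.5P and P* = 12.
Then Q* = 560.8 - 2.5(12) = 530.8.
Total spending by buyers = P* × Q* = 12 × 530.8 = 6369.6.

Total spending by buyers = 6369.6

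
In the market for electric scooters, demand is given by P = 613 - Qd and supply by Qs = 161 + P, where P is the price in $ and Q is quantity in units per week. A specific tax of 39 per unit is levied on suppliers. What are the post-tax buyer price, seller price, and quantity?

P_b = 245.5, P_s = 206.5, Q = 367.5

Inverting to quantity form: Qd = 613 - P.
With a tax of 39 on suppliers, they supply based on the net price P_s = P_b - 39, so Qs = 122 + P_b.
Market clearing requires 613 - P_b = 122 + P_b; hence 491 = 2P_b and P_b = 245.5.
So P_s = 206.5 and the quantity traded is Q = 613 - 245.5 = 367.5.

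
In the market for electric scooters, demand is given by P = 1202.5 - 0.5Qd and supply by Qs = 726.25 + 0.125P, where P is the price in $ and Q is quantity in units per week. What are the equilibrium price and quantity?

P* = 790, Q* = 825

Inverting to quantity form: Qd = 2405 - 2P.
Set Qd = Qs: 2405 - 2P = 726.25 + 0.125P, so 1678.75 = 2.125P and P* = 790.
Substitute back: Q* = 2405 - 2(790) = 825.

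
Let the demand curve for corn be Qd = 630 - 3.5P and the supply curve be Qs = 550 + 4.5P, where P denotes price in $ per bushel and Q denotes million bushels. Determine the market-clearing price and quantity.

P* = 10, Q* = 595

Equating demand and supply, 630 - 3.5P = 550 + 4.5P gives 8P = 80, so P* = 10.
Substitute back: Q* = 630 - 3.5(10) = 595.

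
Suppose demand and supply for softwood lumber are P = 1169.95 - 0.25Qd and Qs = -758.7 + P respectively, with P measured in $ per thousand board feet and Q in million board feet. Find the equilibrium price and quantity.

P* = 1087.7, Q* = 329

Inverting to quantity form: Qd = 4679.8 - 4P.
Equating demand and supply, 4679.8 - 4P = -758.7 + P gives 5P = 5438.5, so P* = 1087.7.
Plugging P* into demand: Q* = 4679.8 - 4(1087.7) = 329.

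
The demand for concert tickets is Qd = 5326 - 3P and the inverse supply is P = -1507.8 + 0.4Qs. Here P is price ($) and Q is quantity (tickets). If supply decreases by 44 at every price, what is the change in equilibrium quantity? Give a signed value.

ΔQ = -24

Solving each curve for Q: Qs = 3769.5 + 2.5P.
At equilibrium Qd = Qs, so 5326 - 3P = 3769.5 + 2.5P; collecting terms, 1556.5 = 5.5P and P* = 283.
Substitute back: Q* = 5326 - 3(283) = 4477.
After the shift, supply is Qs = 3725.5 + 2.5P.
New equilibrium: 1600.5 = 5.5P, so P = 291 and Q = 4453.
ΔQ = 4453 - 4477 = -24.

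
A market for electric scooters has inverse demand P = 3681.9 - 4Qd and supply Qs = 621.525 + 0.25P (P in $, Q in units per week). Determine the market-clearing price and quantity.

P* = 597.9, Q* = 771

In direct form, Qd = 920.475 - 0.25P.
At equilibrium Qd = Qs, so 920.475 - 0.25P = 621.525 + 0.25P; collecting terms, 298.95 = 0.5P and P* = 597.9.
Substitute back: Q* = 920.475 - 0.25(597.9) = 771.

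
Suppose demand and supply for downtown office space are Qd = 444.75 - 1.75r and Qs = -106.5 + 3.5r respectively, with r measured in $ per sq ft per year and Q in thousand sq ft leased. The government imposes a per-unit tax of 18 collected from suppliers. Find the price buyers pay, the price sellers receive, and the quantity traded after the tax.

With a tax of 18 on suppliers, they supply based on the net price r_s = r_b - 18, so Qs = -169.5 + 3.5r_b.
Market clearing requires 444.75 - 1.75r_b = -169.5 + 3.5r_b; hence 614.25 = 5.25r_b and r_b = 117.
So r_s = 99 and the quantity traded is Q = 444.75 - 1.75(117) = 240.

r_b = 117, r_s = 99, Q = 240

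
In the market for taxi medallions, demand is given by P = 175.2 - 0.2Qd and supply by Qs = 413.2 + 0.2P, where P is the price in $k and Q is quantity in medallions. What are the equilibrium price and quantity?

P* = 89, Q* = 431

In direct form, Qd = 876 - 5P.
Equating demand and supply, 876 - 5P = 413.2 + 0.2P gives 5.2P = 462.8, so P* = 89.
From the demand curve, Q* = 876 - 5(89) = 431.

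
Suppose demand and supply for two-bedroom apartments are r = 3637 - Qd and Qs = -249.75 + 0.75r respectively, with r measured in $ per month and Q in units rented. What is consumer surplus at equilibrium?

Consumer surplus = 1002528

In direct form, Qd = 3637 - r.
Set Qd = Qs: 3637 - r = -249.75 + 0.75r, so 3886.75 = 1.75r and r* = 2221.
From the demand curve, Q* = 3637 - 2221 = 1416.
Demand choke price (Qd = 0): r = 3637. Consumer surplus = ½ × (3637 - 2221) × 1416 = 1002528.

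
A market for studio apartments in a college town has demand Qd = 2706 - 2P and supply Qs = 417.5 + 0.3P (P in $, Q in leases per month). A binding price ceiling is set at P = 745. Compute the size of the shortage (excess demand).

Shortage = 575

With P fixed at 745, quantity demanded is 1216 and quantity supplied is 641.
Shortage = Qd - Qs = 1216 - 641 = 575.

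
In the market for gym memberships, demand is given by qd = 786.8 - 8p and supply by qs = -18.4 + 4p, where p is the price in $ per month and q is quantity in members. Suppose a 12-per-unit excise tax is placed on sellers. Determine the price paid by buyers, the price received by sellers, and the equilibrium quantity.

Sellers keep p_s = p_b - 12 per unit, so supply in terms of the buyer price is qs = -66.4 + 4p_b.
Equate demand and the shifted supply: 786.8 - 8p_b = -66.4 + 4p_b, giving 12p_b = 853.2, so p_b = 71.1.
Then p_s = 71.1 - 12 = 59.1 and q = 786.8 - 8(71.1) = 218.

p_b = 71.1, p_s = 59.1, q = 218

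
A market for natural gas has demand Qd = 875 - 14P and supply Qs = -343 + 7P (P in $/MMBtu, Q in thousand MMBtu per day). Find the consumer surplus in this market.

Consumer surplus = 141.75

Set Qd = Qs: 875 - 14P = -343 + 7P, so 1218 = 21P and P* = 58.
Substitute back: Q* = 875 - 14(58) = 63.
Demand choke price (Qd = 0): P = 875/14 = 62.5. Consumer surplus = ½ × (62.5 - 58) × 63 = 141.75.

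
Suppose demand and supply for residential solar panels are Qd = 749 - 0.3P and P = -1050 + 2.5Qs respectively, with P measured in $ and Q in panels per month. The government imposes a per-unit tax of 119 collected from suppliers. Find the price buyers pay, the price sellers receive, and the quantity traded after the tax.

Rewriting in direct form: Qs = 420 + 0.4P.
The tax drives a wedge P_b - P_s = 119. Substituting P_s = P_b - 119 into supply: Qs = 372.4 + 0.4P_b.
Market clearing requires 749 - 0.3P_b = 372.4 + 0.4P_b; hence 376.6 = 0.7P_b and P_b = 538.
So P_s = 419 and the quantity traded is Q = 749 - 0.3(538) = 587.6.

P_b = 538, P_s = 419, Q = 587.6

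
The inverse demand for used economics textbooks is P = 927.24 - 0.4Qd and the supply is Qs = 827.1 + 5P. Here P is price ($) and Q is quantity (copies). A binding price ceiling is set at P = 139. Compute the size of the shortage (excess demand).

Shortage = 448.5

Solving each curve for Q: Qd = 2318.1 - 2.5P.
Evaluating both curves at the ceiling price 139 gives Qd = 1970.6, Qs = 1522.1.
Shortage = Qd - Qs = 1970.6 - 1522.1 = 448.5.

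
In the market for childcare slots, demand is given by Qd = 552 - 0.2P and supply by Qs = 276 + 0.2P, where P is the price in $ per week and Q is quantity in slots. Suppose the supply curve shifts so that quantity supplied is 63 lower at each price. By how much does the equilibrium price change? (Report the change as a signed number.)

At equilibrium Qd = Qs, so 552 - 0.2P = 276 + 0.2P; collecting terms, 276 = 0.4P and P* = 690.
From the demand curve, Q* = 552 - 0.2(690) = 414.
After the shift, supply is Qs = 213 + 0.2P.
New equilibrium: 339 = 0.4P, so P = 847.5 and Q = 382.5.
ΔP = 847.5 - 690 = 157.5.

ΔP = 157.5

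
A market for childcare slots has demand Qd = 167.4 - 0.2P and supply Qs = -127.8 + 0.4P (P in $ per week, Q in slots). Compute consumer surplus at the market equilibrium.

Consumer surplus = 11902.5

Set Qd = Qs: 167.4 - 0.2P = -127.8 + 0.4P, so 295.2 = 0.6P and P* = 492.
Plugging P* into demand: Q* = 167.4 - 0.2(492) = 69.
Demand choke price (Qd = 0): P = 167.4/0.2 = 837. Consumer surplus = ½ × (837 - 492) × 69 = 11902.5.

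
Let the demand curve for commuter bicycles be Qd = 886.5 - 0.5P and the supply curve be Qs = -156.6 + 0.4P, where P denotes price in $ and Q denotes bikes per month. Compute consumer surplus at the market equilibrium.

Consumer surplus = 94249

Set Qd = Qs: 886.5 - 0.5P = -156.6 + 0.4P, so 1043.1 = 0.9P and P* = 1159.
Substitute back: Q* = 886.5 - 0.5(1159) = 307.
Demand choke price (Qd = 0): P = 886.5/0.5 = 1773. Consumer surplus = ½ × (1773 - 1159) × 307 = 94249.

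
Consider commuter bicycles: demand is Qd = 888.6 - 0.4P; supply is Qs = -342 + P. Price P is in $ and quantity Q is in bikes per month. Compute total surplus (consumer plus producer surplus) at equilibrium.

Total surplus = 504645.75

Equating demand and supply, 888.6 - 0.4P = -342 + P gives 1.4P = 1230.6, so P* = 879.
Plugging P* into demand: Q* = 888.6 - 0.4(879) = 537.
Demand choke price = 2221.5; supply choke price = 342. CS = ½(2221.5 - 879)(537) = 360461.25; PS = ½(879 - 342)(537) = 144184.5. Total surplus = 504645.75.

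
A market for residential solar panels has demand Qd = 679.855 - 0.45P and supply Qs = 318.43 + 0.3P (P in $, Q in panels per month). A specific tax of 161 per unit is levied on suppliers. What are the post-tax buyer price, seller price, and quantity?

Suppliers keep P_s = P_b - 161 per unit, so supply in terms of the buyer price is Qs = 270.13 + 0.3P_b.
Set Qd = Qs: 679.855 - 0.45P_b = 270.13 + 0.3P_b, so 409.725 = 0.75P_b and P_b = 546.3.
Then P_s = 546.3 - 161 = 385.3 and Q = 679.855 - 0.45(546.3) = 434.02.

P_b = 546.3, P_s = 385.3, Q = 434.02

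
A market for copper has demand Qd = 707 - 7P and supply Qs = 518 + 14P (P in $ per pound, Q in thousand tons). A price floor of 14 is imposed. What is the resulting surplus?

Evaluating both curves at the floor price 14 gives Qd = 609, Qs = 714.
Surplus = Qs - Qd = 714 - 609 = 105.

Surplus = 105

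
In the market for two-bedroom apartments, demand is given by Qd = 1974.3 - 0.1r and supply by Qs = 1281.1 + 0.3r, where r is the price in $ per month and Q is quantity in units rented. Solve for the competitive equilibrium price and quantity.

Set Qd = Qs: 1974.3 - 0.1r = 1281.1 + 0.3r, so 693.2 = 0.4r and r* = 1733.
Substitute back: Q* = 1974.3 - 0.1(1733) = 1801.

r* = 1733, Q* = 1801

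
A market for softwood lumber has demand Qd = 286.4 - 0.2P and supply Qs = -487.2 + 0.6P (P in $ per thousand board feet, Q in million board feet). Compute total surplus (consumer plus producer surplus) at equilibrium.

Total surplus = 28830

Equating demand and supply, 286.4 - 0.2P = -487.2 + 0.6P gives 0.8P = 773.6, so P* = 967.
From the demand curve, Q* = 286.4 - 0.2(967) = 93.
Demand choke price = 1432; supply choke price = 812. CS = ½(1432 - 967)(93) = 21622.5; PS = ½(967 - 812)(93) = 7207.5. Total surplus = 28830.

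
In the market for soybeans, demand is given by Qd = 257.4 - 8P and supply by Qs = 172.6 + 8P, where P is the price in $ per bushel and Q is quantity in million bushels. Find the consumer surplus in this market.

Set Qd = Qs: 257.4 - 8P = 172.6 + 8P, so 84.8 = 16P and P* = 5.3.
Then Q* = 257.4 - 8(5.3) = 215.
Demand choke price (Qd = 0): P = 257.4/8 = 32.175. Consumer surplus = ½ × (32.175 - 5.3) × 215 = 2889.0625.

Consumer surplus = 2889.0625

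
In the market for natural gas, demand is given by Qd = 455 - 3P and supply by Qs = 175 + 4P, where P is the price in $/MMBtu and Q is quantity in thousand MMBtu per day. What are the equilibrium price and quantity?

At equilibrium Qd = Qs, so 455 - 3P = 175 + 4P; collecting terms, 280 = 7P and P* = 40.
Then Q* = 455 - 3(40) = 335.

P* = 40, Q* = 335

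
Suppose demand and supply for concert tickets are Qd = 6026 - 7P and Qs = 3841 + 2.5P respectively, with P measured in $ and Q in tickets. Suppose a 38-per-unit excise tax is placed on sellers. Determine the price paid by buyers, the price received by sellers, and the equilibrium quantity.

P_b = 240, P_s = 202, Q = 4346

The tax drives a wedge P_b - P_s = 38. Substituting P_s = P_b - 38 into supply: Qs = 3746 + 2.5P_b.
Market clearing requires 6026 - 7P_b = 3746 + 2.5P_b; hence 2280 = 9.5P_b and P_b = 240.
So P_s = 202 and the quantity traded is Q = 6026 - 7(240) = 4346.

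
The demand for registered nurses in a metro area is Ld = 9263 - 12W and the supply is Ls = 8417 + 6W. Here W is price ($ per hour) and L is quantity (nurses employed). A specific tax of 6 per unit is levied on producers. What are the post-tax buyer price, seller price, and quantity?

The tax drives a wedge W_b - W_s = 6. Substituting W_s = W_b - 6 into supply: Ls = 8381 + 6W_b.
Equate demand and the shifted supply: 9263 - 12W_b = 8381 + 6W_b, giving 18W_b = 882, so W_b = 49.
Then W_s = 49 - 6 = 43 and L = 9263 - 12(49) = 8675.

W_b = 49, W_s = 43, L = 8675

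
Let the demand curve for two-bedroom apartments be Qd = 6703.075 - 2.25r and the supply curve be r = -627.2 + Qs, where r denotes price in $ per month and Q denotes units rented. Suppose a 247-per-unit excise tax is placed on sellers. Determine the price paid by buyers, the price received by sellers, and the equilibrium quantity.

r_b = 1945.5, r_s = 1698.5, Q = 2325.7

Rewriting in direct form: Qs = 627.2 + r.
With a tax of 247 on sellers, they supply based on the net price r_s = r_b - 247, so Qs = 380.2 + r_b.
Equate demand and the shifted supply: 6703.075 - 2.25r_b = 380.2 + r_b, giving 3.25r_b = 6322.875, so r_b = 1945.5.
Then r_s = 1945.5 - 247 = 1698.5 and Q = 6703.075 - 2.25(1945.5) = 2325.7.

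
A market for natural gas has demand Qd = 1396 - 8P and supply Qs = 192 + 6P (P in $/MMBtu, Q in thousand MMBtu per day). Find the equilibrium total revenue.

Equating demand and supply, 1396 - 8P = 192 + 6P gives 14P = 1204, so P* = 86.
Substitute back: Q* = 1396 - 8(86) = 708.
Total revenue = P* × Q* = 86 × 708 = 60888.

Total revenue = 60888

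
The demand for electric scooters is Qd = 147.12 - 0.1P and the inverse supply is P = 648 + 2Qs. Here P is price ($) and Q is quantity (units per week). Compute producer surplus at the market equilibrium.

Inverting to quantity form: Qs = -324 + 0.5P.
Set Qd = Qs: 147.12 - 0.1P = -324 + 0.5P, so 471.12 = 0.6P and P* = 785.2.
Plugging P* into demand: Q* = 147.12 - 0.1(785.2) = 68.6.
Supply choke price (Qs = 0): P = 648. Producer surplus = ½ × (785.2 - 648) × 68.6 = 4705.96.

Producer surplus = 4705.96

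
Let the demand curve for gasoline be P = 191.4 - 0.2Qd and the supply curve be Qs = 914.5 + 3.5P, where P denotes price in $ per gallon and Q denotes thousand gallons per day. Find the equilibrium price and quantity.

In direct form, Qd = 957 - 5P.
Set Qd = Qs: 957 - 5P = 914.5 + 3.5P, so 42.5 = 8.5P and P* = 5.
Then Q* = 957 - 5(5) = 932.

P* = 5, Q* = 932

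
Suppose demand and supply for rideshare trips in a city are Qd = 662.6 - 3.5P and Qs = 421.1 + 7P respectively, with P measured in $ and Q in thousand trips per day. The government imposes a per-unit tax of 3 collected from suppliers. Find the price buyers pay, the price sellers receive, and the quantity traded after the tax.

With a tax of 3 on suppliers, they supply based on the net price P_s = P_b - 3, so Qs = 400.1 + 7P_b.
Set Qd = Qs: 662.6 - 3.5P_b = 400.1 + 7P_b, so 262.5 = 10.5P_b and P_b = 25.
So P_s = 22 and the quantity traded is Q = 662.6 - 3.5(25) = 575.1.

P_b = 25, P_s = 22, Q = 575.1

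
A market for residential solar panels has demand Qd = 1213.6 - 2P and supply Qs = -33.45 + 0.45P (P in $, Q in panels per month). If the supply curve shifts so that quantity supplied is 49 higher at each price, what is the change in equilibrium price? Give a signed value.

ΔP = -20

Set Qd = Qs: 1213.6 - 2P = -33.45 + 0.45P, so 1247.05 = 2.45P and P* = 509.
Substitute back: Q* = 1213.6 - 2(509) = 195.6.
After the shift, supply is Qs = 15.55 + 0.45P.
The new intersection has 1198.05 = 2.45P, i.e. P = 489, Q = 235.6.
ΔP = 489 - 509 = -20.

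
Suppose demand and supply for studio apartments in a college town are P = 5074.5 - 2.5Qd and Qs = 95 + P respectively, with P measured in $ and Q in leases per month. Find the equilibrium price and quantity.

P* = 1382, Q* = 1477

Solving each curve for Q: Qd = 2029.8 - 0.4P.
At equilibrium Qd = Qs, so 2029.8 - 0.4P = 95 + P; collecting terms, 1934.8 = 1.4P and P* = 1382.
Substitute back: Q* = 2029.8 - 0.4(1382) = 1477.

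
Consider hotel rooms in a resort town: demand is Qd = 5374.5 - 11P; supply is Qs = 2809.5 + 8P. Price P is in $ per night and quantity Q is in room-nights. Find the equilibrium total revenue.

At equilibrium Qd = Qs, so 5374.5 - 11P = 2809.5 + 8P; collecting terms, 2565 = 19P and P* = 135.
Plugging P* into demand: Q* = 5374.5 - 11(135) = 3889.5.
Total revenue = P* × Q* = 135 × 3889.5 = 525082.5.

Total revenue = 525082.5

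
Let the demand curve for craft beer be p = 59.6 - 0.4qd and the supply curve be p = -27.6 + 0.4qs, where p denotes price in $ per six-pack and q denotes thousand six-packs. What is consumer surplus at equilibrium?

Solving each curve for q: qd = 149 - 2.5p and qs = 69 + 2.5p.
At equilibrium qd = qs, so 149 - 2.5p = 69 + 2.5p; collecting terms, 80 = 5p and p* = 16.
Plugging p* into demand: q* = 149 - 2.5(16) = 109.
Demand choke price (qd = 0): p = 149/2.5 = 59.6. Consumer surplus = ½ × (59.6 - 16) × 109 = 2376.2.

Consumer surplus = 2376.2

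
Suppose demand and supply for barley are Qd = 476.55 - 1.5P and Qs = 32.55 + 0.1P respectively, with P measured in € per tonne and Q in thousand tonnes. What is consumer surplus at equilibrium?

Consumer surplus = 1212.03

The market clears where 476.55 - 1.5P = 32.55 + 0.1P. Rearranging, 1.6P = 444, hence P* = 277.5.
Substitute back: Q* = 476.55 - 1.5(277.5) = 60.3.
Demand choke price (Qd = 0): P = 476.55/1.5 = 317.7. Consumer surplus = ½ × (317.7 - 277.5) × 60.3 = 1212.03.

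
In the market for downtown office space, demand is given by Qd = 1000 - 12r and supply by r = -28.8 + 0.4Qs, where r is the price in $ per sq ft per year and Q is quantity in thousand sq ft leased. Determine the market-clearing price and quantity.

In direct form, Qs = 72 + 2.5r.
Set Qd = Qs: 1000 - 12r = 72 + 2.5r, so 928 = 14.5r and r* = 64.
From the demand curve, Q* = 1000 - 12(64) = 232.

r* = 64, Q* = 232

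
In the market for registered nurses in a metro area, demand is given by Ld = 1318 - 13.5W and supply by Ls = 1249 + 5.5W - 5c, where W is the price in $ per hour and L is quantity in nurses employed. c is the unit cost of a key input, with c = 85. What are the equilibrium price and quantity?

With c = 85, supply is Ls = 824 + 5.5W.
The market clears where 1318 - 13.5W = 824 + 5.5W. Rearranging, 19W = 494, hence W* = 26.
Substitute back: L* = 1318 - 13.5(26) = 967.

W* = 26, L* = 967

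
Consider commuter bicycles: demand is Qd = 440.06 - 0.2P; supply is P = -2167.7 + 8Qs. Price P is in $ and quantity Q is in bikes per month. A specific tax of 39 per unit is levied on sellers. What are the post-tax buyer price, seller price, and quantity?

P_b = 535.3, P_s = 496.3, Q = 333

Solving each curve for Q: Qs = 270.9625 + 0.125P.
With a tax of 39 on sellers, they supply based on the net price P_s = P_b - 39, so Qs = 266.0875 + 0.125P_b.
Set Qd = Qs: 440.06 - 0.2P_b = 266.0875 + 0.125P_b, so 173.9725 = 0.325P_b and P_b = 535.3.
So P_s = 496.3 and the quantity traded is Q = 440.06 - 0.2(535.3) = 333.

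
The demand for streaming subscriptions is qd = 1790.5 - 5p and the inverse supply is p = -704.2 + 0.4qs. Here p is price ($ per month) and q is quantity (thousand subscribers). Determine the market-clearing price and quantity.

p* = 4, q* = 1770.5

Rewriting in direct form: qs = 1760.5 + 2.5p.
Equating demand and supply, 1790.5 - 5p = 1760.5 + 2.5p gives 7.5p = 30, so p* = 4.
Then q* = 1790.5 - 5(4) = 1770.5.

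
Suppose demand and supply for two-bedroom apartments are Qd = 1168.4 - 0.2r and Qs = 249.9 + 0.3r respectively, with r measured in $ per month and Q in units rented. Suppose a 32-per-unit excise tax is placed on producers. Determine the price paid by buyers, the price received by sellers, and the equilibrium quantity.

r_b = 1856.2, r_s = 1824.2, Q = 797.16

The tax drives a wedge r_b - r_s = 32. Substituting r_s = r_b - 32 into supply: Qs = 240.3 + 0.3r_b.
Market clearing requires 1168.4 - 0.2r_b = 240.3 + 0.3r_b; hence 928.1 = 0.5r_b and r_b = 1856.2.
Then r_s = 1856.2 - 32 = 1824.2 and Q = 1168.4 - 0.2(1856.2) = 797.16.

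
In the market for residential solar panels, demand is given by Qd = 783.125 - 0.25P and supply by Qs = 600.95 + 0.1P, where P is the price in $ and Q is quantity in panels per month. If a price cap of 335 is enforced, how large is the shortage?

Shortage = 64.925

With P fixed at 335, quantity demanded is 699.375 and quantity supplied is 634.45.
Shortage = Qd - Qs = 699.375 - 634.45 = 64.925.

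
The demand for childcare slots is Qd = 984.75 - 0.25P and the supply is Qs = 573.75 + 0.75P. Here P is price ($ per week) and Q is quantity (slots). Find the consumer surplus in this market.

Consumer surplus = 1555848

At equilibrium Qd = Qs, so 984.75 - 0.25P = 573.75 + 0.75P; collecting terms, 411 = P and P* = 411.
Plugging P* into demand: Q* = 984.75 - 0.25(411) = 882.
Demand choke price (Qd = 0): P = 984.75/0.25 = 3939. Consumer surplus = ½ × (3939 - 411) × 882 = 1555848.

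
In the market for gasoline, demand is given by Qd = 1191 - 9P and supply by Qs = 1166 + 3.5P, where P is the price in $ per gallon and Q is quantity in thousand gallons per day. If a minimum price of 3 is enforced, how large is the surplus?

At P = 3: Qd = 1164 and Qs = 1176.5.
Surplus = Qs - Qd = 1176.5 - 1164 = 12.5.

Surplus = 12.5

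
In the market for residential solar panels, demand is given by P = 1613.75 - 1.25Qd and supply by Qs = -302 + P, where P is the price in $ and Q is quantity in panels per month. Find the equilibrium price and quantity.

Solving each curve for Q: Qd = 1291 - 0.8P.
Set Qd = Qs: 1291 - 0.8P = -302 + P, so 1593 = 1.8P and P* = 885.
Substitute back: Q* = 1291 - 0.8(885) = 583.

P* = 885, Q* = 583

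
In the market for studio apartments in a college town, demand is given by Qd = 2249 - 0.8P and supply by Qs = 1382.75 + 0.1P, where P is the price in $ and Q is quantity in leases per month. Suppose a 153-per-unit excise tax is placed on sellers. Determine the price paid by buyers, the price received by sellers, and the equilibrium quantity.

P_b = 979.5, P_s = 826.5, Q = 1465.4

The tax drives a wedge P_b - P_s = 153. Substituting P_s = P_b - 153 into supply: Qs = 1367.45 + 0.1P_b.
Set Qd = Qs: 2249 - 0.8P_b = 1367.45 + 0.1P_b, so 881.55 = 0.9P_b and P_b = 979.5.
Then P_s = 979.5 - 153 = 826.5 and Q = 2249 - 0.8(979.5) = 1465.4.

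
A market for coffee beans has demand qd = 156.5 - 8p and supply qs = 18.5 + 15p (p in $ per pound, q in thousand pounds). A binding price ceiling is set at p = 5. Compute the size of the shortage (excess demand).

At p = 5: qd = 116.5 and qs = 93.5.
Shortage = qd - qs = 116.5 - 93.5 = 23.

Shortage = 23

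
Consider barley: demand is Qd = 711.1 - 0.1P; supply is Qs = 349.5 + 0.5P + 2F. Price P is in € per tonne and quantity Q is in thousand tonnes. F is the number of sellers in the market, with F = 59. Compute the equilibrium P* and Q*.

With F = 59, supply is Qs = 467.5 + 0.5P.
Equating demand and supply, 711.1 - 0.1P = 467.5 + 0.5P gives 0.6P = 243.6, so P* = 406.
Plugging P* into demand: Q* = 711.1 - 0.1(406) = 670.5.

P* = 406, Q* = 670.5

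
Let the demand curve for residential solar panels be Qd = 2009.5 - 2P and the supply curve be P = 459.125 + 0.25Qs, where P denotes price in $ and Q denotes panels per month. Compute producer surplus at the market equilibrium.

In direct form, Qs = -1836.5 + 4P.
At equilibrium Qd = Qs, so 2009.5 - 2P = -1836.5 + 4P; collecting terms, 3846 = 6P and P* = 641.
Plugging P* into demand: Q* = 2009.5 - 2(641) = 727.5.
Supply choke price (Qs = 0): P = 459.125. Producer surplus = ½ × (641 - 459.125) × 727.5 = 66157.03125.

Producer surplus = 66157.03125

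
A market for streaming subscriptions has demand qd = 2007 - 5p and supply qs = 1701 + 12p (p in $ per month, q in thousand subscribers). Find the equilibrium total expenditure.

Equating demand and supply, 2007 - 5p = 1701 + 12p gives 17p = 306, so p* = 18.
Substitute back: q* = 2007 - 5(18) = 1917.
Total expenditure = p* × q* = 18 × 1917 = 34506.

Total expenditure = 34506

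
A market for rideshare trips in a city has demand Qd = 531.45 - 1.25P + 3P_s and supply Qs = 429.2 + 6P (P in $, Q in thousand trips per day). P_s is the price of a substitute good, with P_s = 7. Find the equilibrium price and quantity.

P* = 17, Q* = 531.2

With P_s = 7, demand is Qd = 552.45 - 1.25P.
Set Qd = Qs: 552.45 - 1.25P = 429.2 + 6P, so 123.25 = 7.25P and P* = 17.
Substitute back: Q* = 552.45 - 1.25(17) = 531.2.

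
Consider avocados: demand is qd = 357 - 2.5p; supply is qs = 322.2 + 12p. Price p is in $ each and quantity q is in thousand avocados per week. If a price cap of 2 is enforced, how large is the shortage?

With p fixed at 2, quantity demanded is 352 and quantity supplied is 346.2.
Shortage = qd - qs = 352 - 346.2 = 5.8.

Shortage = 5.8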